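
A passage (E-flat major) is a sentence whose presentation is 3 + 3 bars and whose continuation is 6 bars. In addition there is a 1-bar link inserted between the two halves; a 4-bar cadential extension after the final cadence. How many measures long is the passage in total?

Basic sentence: 3 + 3 + 6 = 12 bars.
12 (basic form) + 1 (link) + 4 (cadential extension) = 17.

17 measures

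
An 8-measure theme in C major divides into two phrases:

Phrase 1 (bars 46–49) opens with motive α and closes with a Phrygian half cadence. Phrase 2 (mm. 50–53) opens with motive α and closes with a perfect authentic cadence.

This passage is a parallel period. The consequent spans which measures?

measures 50–53

The antecedent is the phrase ending with the weaker cadence (Phrygian half cadence, phrase 1) and the consequent the one ending more conclusively (perfect authentic cadence, phrase 2); the consequent is mm. 50–53.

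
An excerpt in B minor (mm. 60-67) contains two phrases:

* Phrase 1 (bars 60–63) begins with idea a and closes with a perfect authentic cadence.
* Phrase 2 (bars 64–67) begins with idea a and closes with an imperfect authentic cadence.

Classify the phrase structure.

phrase group

The second phrase closes with an imperfect authentic cadence, which is not stronger than the first phrase's perfect authentic cadence; without a weak→strong cadential pair there is no antecedent–consequent relationship, so this is a phrase group rather than a period.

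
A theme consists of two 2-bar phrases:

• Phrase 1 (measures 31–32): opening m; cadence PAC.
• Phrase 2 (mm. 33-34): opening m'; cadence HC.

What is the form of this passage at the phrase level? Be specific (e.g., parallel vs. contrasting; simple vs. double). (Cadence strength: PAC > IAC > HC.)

The second phrase closes with a half cadence, which is not stronger than the first phrase's perfect authentic cadence; without a weak→strong cadential pair there is no antecedent–consequent relationship, so this is a phrase group rather than a period.

phrase group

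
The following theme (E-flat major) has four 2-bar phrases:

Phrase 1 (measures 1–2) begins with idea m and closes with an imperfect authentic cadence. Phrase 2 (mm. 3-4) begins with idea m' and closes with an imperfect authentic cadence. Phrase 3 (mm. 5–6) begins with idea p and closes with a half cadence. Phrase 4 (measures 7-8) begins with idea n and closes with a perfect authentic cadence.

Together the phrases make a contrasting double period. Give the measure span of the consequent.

In a double period the first pair of phrases (ending imperfect authentic cadence) is the large antecedent and the second pair (ending perfect authentic cadence) is the large consequent; the consequent is measures 5–8.

measures 5–8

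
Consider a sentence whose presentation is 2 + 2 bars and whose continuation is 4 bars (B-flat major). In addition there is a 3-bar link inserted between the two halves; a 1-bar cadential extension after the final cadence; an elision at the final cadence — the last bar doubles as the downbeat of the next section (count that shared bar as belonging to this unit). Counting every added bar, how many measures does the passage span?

Basic sentence: 2 + 2 + 4 = 8 bars.
8 (basic form) + 3 (link) + 1 (cadential extension) = 12.
The elision shares a bar with the next section but does not change this unit's count.

12 measures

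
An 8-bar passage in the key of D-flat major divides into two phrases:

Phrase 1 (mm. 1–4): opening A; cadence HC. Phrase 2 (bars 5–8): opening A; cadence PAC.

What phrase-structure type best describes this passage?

parallel period

Phrase 1 ends with a half cadence (weaker) and phrase 2 with a perfect authentic cadence (stronger): antecedent + consequent = a period.
The two phrases open with the same material (A / A), so the period is parallel.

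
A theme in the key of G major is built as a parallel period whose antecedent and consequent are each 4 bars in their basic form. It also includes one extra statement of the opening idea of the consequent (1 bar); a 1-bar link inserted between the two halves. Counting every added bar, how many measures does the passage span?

Basic parallel period: 4 + 4 = 8 bars.
8 (basic form) + 1 (extra statement) + 1 (link) = 10.

10 measures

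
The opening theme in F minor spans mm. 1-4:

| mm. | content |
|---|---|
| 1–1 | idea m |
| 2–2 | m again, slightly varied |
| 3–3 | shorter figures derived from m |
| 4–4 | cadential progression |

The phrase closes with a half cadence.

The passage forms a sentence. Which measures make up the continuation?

measures 3–4

After the presentation (mm. 1-2), the continuation covers the fragmentation through the cadence: measures 3–4.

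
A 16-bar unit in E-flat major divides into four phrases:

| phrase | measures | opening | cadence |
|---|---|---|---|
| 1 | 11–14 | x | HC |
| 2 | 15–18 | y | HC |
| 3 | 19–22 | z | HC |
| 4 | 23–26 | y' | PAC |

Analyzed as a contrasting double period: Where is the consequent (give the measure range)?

In a double period the four phrases pair into a large antecedent (phrases 1–2, ending half cadence) and a large consequent (phrases 3–4, ending perfect authentic cadence). The consequent spans bars 19–26.

measures 19–26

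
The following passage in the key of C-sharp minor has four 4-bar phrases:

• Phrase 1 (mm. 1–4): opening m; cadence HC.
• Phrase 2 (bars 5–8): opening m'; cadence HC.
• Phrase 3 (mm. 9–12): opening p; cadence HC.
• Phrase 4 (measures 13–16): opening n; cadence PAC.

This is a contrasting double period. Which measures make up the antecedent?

measures 1–8

In a double period the first pair of phrases (ending half cadence) is the large antecedent and the second pair (ending perfect authentic cadence) is the large consequent; the antecedent is measures 1–8.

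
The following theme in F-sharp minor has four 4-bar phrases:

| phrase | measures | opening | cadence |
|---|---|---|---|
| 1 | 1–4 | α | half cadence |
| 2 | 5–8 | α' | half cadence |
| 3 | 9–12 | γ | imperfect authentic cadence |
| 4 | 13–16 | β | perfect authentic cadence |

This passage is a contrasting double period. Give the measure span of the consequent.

measures 9–16

In a double period the four phrases pair into a large antecedent (phrases 1–2, ending half cadence) and a large consequent (phrases 3–4, ending perfect authentic cadence). The consequent spans mm. 9-16.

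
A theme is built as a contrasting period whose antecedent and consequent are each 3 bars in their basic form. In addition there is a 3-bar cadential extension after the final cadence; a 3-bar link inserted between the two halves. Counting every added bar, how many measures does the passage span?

Basic contrasting period: 3 + 3 = 6 bars.
6 (basic form) + 3 (cadential extension) + 3 (link) = 12.

12 measures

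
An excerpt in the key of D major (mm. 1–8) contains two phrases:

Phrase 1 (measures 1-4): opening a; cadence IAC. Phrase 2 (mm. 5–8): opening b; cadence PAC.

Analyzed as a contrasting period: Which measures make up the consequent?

The antecedent is the phrase ending with the weaker cadence (imperfect authentic cadence, phrase 1) and the consequent the one ending more conclusively (perfect authentic cadence, phrase 2); the consequent is bars 5-8.

measures 5–8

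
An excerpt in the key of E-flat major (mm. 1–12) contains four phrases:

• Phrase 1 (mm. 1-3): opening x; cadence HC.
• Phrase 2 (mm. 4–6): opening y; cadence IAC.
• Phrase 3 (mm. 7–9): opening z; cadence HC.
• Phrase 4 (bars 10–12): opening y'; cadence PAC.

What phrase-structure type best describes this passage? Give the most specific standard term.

contrasting double period

Four phrases in two halves: the first half (mm. 1-6) ends with an imperfect authentic cadence, the second (mm. 7–12) with a perfect authentic cadence — a large antecedent–consequent pair, i.e. a double period.
Phrase 3 begins with different material from phrase 1, making it contrasting.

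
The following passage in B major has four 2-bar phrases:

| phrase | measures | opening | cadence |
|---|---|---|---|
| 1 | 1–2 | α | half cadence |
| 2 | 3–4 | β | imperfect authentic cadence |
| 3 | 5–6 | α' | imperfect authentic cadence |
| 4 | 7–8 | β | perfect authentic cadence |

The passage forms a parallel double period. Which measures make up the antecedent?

In a double period the first pair of phrases (ending imperfect authentic cadence) is the large antecedent and the second pair (ending perfect authentic cadence) is the large consequent; the antecedent is measures 1–4.

measures 1–4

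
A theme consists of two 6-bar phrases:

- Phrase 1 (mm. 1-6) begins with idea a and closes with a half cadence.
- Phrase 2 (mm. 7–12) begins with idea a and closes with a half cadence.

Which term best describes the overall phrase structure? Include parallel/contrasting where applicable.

repeated phrase

Both phrases have the same opening (a) and the same cadence (half cadence): the second is a restatement, not a consequent, so this is a repeated phrase rather than a period.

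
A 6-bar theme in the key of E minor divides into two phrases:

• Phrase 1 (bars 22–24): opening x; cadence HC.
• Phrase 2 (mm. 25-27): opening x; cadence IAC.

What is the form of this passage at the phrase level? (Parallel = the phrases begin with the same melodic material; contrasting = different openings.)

parallel period

Phrase 1 ends with a half cadence (weaker) and phrase 2 with an imperfect authentic cadence (stronger): antecedent + consequent = a period.
The two phrases open with the same material (x / x), so the period is parallel.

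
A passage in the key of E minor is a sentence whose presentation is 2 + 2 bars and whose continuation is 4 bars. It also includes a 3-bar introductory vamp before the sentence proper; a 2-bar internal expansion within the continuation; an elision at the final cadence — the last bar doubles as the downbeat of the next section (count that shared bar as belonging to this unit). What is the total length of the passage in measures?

Basic sentence: 2 + 2 + 4 = 8 bars.
8 (basic form) + 3 (introduction) + 2 (internal expansion) = 13.
The elision shares a bar with the next section but does not change this unit's count.

13 measures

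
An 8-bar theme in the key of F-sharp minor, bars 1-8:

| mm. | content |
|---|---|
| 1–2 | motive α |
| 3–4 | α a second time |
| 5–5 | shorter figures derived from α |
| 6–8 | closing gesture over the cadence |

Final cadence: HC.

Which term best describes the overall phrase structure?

sentence

Basic idea (measures 1–2) + its repetition (mm. 3–4) form the presentation; fragmentation and cadence (mm. 5–8) form the continuation — the 8-bar whole is a sentence.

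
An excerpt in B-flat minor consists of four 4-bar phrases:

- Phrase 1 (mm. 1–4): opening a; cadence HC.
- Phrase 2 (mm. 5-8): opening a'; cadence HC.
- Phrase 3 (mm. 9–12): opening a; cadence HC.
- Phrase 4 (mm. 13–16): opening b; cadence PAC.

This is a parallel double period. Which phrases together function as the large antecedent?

In a double period the first pair of phrases (ending half cadence) is the large antecedent and the second pair (ending perfect authentic cadence) is the large consequent; the antecedent is phrases 1 and 2.

phrases 1 and 2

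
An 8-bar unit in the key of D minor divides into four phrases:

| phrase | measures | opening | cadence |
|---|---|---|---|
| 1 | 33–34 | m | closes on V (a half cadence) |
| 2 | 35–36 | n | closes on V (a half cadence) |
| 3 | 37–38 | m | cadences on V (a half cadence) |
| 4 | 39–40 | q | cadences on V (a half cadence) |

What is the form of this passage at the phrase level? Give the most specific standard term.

phrase group

Phrase 4 ends with a half cadence, no stronger than phrase 2's half cadence, so the four phrases do not form a double period; nor do phrases 3–4 duplicate 1–2, so it is not a repeated period. With no phrase reaching a conclusive cadence, the passage is a phrase group.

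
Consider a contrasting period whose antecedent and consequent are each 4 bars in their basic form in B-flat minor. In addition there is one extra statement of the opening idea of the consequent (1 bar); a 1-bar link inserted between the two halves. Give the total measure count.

Basic contrasting period: 4 + 4 = 8 bars.
8 (basic form) + 1 (extra statement) + 1 (link) = 10.

10 measures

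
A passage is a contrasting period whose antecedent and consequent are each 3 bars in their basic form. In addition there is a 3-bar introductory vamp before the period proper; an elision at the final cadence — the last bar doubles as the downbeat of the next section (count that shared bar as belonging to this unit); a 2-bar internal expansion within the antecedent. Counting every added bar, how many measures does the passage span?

Basic contrasting period: 3 + 3 = 6 bars.
6 (basic form) + 3 (introduction) + 2 (internal expansion) = 11.
The elision shares a bar with the next section but does not change this unit's count.

11 measures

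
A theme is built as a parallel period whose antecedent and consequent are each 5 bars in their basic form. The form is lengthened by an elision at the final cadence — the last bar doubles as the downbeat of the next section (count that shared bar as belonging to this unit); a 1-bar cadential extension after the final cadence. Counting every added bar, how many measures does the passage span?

Basic parallel period: 5 + 5 = 10 bars.
10 (basic form) + 1 (cadential extension) = 11.
The elision shares a bar with the next section but does not change this unit's count.

11 measures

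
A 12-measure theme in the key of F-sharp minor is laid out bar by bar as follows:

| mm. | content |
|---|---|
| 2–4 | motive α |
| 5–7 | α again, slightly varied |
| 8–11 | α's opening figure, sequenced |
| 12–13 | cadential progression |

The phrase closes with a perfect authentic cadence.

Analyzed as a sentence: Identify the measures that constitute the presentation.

The presentation of a sentence is the basic idea (mm. 2–4) plus its repetition (mm. 5–7); the presentation is therefore mm. 2–7.

measures 2–7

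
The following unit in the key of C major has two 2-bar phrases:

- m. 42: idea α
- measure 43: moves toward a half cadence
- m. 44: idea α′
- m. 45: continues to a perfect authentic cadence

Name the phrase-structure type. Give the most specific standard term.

Phrase 1 ends with a half cadence (weaker) and phrase 2 with a perfect authentic cadence (stronger): antecedent + consequent = a period.
The two phrases open with the same material (α / α′), so the period is parallel.

parallel period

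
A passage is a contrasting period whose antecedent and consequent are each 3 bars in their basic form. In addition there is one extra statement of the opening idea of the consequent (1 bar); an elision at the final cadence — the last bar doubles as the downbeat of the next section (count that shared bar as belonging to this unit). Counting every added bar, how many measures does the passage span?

7 measures

Basic contrasting period: 3 + 3 = 6 bars.
6 (basic form) + 1 (extra statement) = 7.
The elision shares a bar with the next section but does not change this unit's count.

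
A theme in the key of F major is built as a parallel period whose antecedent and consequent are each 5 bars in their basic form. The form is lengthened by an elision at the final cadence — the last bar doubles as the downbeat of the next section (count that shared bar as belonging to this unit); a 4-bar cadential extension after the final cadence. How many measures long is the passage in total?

14 measures

Basic parallel period: 5 + 5 = 10 bars.
10 (basic form) + 4 (cadential extension) = 14.
The elision shares a bar with the next section but does not change this unit's count.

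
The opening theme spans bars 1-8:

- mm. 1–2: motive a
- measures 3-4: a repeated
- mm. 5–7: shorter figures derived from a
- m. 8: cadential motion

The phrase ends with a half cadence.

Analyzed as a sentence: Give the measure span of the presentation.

measures 1–4

The presentation of a sentence is the basic idea (mm. 1–2) plus its repetition (mm. 3–4); the presentation is therefore mm. 1-4.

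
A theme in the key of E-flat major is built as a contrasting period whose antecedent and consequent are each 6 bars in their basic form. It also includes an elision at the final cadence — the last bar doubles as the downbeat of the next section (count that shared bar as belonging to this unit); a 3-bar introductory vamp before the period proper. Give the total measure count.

15 measures

Basic contrasting period: 6 + 6 = 12 bars.
12 (basic form) + 3 (introduction) = 15.
The elision shares a bar with the next section but does not change this unit's count.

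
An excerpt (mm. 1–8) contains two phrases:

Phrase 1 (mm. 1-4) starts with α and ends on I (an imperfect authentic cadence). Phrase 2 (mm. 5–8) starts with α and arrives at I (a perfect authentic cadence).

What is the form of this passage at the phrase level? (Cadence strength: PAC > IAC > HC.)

Phrase 1 ends with an imperfect authentic cadence (weaker) and phrase 2 with a perfect authentic cadence (stronger): antecedent + consequent = a period.
The two phrases open with the same material (α / α), so the period is parallel.

parallel period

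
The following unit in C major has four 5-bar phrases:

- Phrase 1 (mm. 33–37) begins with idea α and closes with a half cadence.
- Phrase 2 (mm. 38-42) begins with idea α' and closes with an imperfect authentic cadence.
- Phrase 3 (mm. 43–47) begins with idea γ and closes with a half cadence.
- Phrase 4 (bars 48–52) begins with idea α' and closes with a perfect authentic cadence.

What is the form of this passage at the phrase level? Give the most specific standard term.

contrasting double period

Four phrases in two halves: the first half (mm. 33–42) ends with an imperfect authentic cadence, the second (measures 43–52) with a perfect authentic cadence — a large antecedent–consequent pair, i.e. a double period.
Phrase 3 begins with different material from phrase 1, making it contrasting.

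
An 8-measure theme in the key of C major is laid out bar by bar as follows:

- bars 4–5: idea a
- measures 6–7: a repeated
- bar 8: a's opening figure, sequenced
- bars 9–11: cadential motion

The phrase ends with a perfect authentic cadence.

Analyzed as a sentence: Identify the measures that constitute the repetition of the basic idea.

measures 6–7

The presentation of a sentence is the basic idea (mm. 4–5) plus its repetition (bars 6-7); the repetition of the basic idea is therefore bars 6-7.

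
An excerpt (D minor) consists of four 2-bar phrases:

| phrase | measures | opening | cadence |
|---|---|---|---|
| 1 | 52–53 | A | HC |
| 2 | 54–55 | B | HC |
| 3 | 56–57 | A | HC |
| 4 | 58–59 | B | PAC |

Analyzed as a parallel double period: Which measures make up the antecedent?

measures 52–55

In a double period the four phrases pair into a large antecedent (phrases 1–2, ending half cadence) and a large consequent (phrases 3–4, ending perfect authentic cadence). The antecedent spans mm. 52-55.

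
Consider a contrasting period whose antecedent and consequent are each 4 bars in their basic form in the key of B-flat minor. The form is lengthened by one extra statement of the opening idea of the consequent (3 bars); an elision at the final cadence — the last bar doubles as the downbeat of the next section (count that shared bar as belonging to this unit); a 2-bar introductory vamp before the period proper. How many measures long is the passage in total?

13 measures

Basic contrasting period: 4 + 4 = 8 bars.
8 (basic form) + 3 (extra statement) + 2 (introduction) = 13.
The elision shares a bar with the next section but does not change this unit's count.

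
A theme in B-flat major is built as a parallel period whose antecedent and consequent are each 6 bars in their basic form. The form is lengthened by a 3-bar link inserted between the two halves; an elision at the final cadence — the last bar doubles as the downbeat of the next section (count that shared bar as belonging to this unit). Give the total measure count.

15 measures

Basic parallel period: 6 + 6 = 12 bars.
12 (basic form) + 3 (link) = 15.
The elision shares a bar with the next section but does not change this unit's count.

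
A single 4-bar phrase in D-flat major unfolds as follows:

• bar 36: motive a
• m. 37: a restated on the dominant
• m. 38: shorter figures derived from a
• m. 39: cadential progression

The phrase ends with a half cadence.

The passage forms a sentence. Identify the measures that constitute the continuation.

After the presentation (measures 36-37), the continuation covers the fragmentation through the cadence: mm. 38-39.

measures 38–39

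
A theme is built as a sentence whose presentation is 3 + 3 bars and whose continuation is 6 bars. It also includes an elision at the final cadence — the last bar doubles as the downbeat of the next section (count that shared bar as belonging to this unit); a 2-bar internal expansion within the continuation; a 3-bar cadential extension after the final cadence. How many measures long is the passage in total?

17 measures

Basic sentence: 3 + 3 + 6 = 12 bars.
12 (basic form) + 2 (internal expansion) + 3 (cadential extension) = 17.
The elision shares a bar with the next section but does not change this unit's count.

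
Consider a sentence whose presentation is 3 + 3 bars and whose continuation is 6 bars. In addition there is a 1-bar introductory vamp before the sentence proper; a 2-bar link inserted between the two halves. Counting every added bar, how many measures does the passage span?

15 measures

Basic sentence: 3 + 3 + 6 = 12 bars.
12 (basic form) + 1 (introduction) + 2 (link) = 15.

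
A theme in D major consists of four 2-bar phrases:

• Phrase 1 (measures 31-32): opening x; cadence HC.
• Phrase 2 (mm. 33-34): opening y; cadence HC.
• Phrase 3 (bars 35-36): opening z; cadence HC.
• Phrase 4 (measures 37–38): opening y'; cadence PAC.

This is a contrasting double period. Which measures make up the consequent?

measures 35–38

In a double period the first pair of phrases (ending half cadence) is the large antecedent and the second pair (ending perfect authentic cadence) is the large consequent; the consequent is measures 35–38.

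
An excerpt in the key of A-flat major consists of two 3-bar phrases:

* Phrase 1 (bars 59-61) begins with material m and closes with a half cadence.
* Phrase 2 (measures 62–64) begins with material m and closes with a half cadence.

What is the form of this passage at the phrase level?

Both phrases have the same opening (m) and the same cadence (half cadence): the second is a restatement, not a consequent, so this is a repeated phrase rather than a period.

repeated phrase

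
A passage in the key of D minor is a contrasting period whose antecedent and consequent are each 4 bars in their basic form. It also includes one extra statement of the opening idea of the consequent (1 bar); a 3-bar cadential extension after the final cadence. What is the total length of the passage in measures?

Basic contrasting period: 4 + 4 = 8 bars.
8 (basic form) + 1 (extra statement) + 3 (cadential extension) = 12.

12 measures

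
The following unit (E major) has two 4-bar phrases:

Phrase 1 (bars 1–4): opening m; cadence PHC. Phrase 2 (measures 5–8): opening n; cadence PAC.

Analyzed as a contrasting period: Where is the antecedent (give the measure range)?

The antecedent is the phrase ending with the weaker cadence (Phrygian half cadence, phrase 1) and the consequent the one ending more conclusively (perfect authentic cadence, phrase 2); the antecedent is bars 1–4.

measures 1–4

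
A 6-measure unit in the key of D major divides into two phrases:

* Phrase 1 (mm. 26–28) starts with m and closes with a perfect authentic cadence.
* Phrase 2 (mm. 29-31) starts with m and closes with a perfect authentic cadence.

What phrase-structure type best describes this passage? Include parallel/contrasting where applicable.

Both phrases have the same opening (m) and the same cadence (perfect authentic cadence): the second is a restatement, not a consequent, so this is a repeated phrase rather than a period.

repeated phrase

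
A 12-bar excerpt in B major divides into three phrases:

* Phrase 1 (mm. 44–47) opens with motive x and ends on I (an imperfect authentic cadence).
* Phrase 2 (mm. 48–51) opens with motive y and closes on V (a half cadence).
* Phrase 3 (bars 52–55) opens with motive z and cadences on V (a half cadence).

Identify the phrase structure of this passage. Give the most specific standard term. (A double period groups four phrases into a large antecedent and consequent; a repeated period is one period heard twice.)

The final phrase closes with a half cadence, which is not stronger than the preceding half cadence; the 3 phrases lack an overall antecedent–consequent design and so form a phrase group.

phrase group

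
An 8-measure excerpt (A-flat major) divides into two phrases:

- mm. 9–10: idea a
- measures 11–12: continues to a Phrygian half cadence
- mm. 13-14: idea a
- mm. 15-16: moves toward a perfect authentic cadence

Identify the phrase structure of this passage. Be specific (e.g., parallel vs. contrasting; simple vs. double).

parallel period

Phrase 1 ends with a Phrygian half cadence (weaker) and phrase 2 with a perfect authentic cadence (stronger): antecedent + consequent = a period.
The two phrases open with the same material (a / a), so the period is parallel.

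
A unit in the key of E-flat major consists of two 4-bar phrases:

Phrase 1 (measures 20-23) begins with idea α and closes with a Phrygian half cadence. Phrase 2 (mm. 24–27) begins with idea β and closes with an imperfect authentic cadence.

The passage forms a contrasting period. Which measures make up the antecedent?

The antecedent is the phrase ending with the weaker cadence (Phrygian half cadence, phrase 1) and the consequent the one ending more conclusively (imperfect authentic cadence, phrase 2); the antecedent is mm. 20–23.

measures 20–23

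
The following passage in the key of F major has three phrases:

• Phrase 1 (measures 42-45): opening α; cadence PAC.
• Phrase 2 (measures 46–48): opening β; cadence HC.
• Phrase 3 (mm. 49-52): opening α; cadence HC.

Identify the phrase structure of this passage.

phrase group

The final phrase closes with a half cadence, which is not stronger than the preceding half cadence; the 3 phrases lack an overall antecedent–consequent design and so form a phrase group.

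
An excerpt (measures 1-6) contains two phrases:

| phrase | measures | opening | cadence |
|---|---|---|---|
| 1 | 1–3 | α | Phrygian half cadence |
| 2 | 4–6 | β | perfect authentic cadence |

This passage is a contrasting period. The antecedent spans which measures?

measures 1–3

The antecedent is the phrase ending with the weaker cadence (Phrygian half cadence, phrase 1) and the consequent the one ending more conclusively (perfect authentic cadence, phrase 2); the antecedent is mm. 1–3.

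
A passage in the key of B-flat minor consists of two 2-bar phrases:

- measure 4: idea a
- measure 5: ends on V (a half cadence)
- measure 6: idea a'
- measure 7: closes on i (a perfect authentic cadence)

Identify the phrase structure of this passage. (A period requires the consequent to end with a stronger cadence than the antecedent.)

Phrase 1 ends with a half cadence (weaker) and phrase 2 with a perfect authentic cadence (stronger): antecedent + consequent = a period.
The two phrases open with the same material (a / a'), so the period is parallel.

parallel period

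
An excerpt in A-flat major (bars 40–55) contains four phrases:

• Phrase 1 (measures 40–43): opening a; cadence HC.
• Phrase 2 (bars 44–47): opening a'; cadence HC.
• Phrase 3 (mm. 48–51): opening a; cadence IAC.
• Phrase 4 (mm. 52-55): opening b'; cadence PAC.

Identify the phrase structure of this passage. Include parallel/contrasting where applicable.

Four phrases in two halves: the first half (measures 40–47) ends with a half cadence, the second (mm. 48–55) with a perfect authentic cadence — a large antecedent–consequent pair, i.e. a double period.
Phrase 3 begins with the same material as phrase 1, making it parallel.

parallel double period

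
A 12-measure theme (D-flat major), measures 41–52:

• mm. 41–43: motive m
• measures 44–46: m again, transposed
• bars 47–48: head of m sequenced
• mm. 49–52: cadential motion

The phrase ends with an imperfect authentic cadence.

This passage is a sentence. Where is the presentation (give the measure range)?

measures 41–46

The presentation of a sentence is the basic idea (mm. 41–43) plus its repetition (mm. 44-46); the presentation is therefore bars 41–46.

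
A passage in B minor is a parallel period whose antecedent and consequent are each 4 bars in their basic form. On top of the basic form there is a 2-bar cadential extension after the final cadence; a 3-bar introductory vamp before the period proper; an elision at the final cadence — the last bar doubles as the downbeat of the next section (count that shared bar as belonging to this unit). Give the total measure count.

Basic parallel period: 4 + 4 = 8 bars.
8 (basic form) + 2 (cadential extension) + 3 (introduction) = 13.
The elision shares a bar with the next section but does not change this unit's count.

13 measures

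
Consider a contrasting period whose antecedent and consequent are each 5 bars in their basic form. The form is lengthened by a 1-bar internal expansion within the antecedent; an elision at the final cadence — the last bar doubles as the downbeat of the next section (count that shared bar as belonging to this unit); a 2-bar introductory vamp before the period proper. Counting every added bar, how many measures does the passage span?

13 measures

Basic contrasting period: 5 + 5 = 10 bars.
10 (basic form) + 1 (internal expansion) + 2 (introduction) = 13.
The elision shares a bar with the next section but does not change this unit's count.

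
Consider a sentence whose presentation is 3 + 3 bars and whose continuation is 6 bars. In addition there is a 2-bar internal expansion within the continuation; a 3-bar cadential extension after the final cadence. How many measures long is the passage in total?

Basic sentence: 3 + 3 + 6 = 12 bars.
12 (basic form) + 2 (internal expansion) + 3 (cadential extension) = 17.

17 measures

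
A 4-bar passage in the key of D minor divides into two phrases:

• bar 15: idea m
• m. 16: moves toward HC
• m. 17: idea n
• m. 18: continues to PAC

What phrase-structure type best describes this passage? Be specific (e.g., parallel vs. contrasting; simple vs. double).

contrasting period

Phrase 1 ends with a half cadence (weaker) and phrase 2 with a perfect authentic cadence (stronger): antecedent + consequent = a period.
The two phrases open with different material (m / n), so the period is contrasting.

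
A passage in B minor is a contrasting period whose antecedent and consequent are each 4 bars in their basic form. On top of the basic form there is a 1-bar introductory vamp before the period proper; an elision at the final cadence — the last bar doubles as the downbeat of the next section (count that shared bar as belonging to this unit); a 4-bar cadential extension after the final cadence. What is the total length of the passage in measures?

13 measures

Basic contrasting period: 4 + 4 = 8 bars.
8 (basic form) + 1 (introduction) + 4 (cadential extension) = 13.
The elision shares a bar with the next section but does not change this unit's count.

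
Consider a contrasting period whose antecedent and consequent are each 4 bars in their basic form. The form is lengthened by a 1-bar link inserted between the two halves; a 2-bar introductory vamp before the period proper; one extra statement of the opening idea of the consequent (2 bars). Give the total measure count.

13 measures

Basic contrasting period: 4 + 4 = 8 bars.
8 (basic form) + 1 (link) + 2 (introduction) + 2 (extra statement) = 13.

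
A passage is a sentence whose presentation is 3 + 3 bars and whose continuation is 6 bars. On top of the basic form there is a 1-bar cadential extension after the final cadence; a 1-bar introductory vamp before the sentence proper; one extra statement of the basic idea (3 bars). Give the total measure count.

17 measures

Basic sentence: 3 + 3 + 6 = 12 bars.
12 (basic form) + 1 (cadential extension) + 1 (introduction) + 3 (extra statement) = 17.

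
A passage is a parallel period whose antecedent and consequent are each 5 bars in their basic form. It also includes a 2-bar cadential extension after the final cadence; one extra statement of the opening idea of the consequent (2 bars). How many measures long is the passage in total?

Basic parallel period: 5 + 5 = 10 bars.
10 (basic form) + 2 (cadential extension) + 2 (extra statement) = 14.

14 measures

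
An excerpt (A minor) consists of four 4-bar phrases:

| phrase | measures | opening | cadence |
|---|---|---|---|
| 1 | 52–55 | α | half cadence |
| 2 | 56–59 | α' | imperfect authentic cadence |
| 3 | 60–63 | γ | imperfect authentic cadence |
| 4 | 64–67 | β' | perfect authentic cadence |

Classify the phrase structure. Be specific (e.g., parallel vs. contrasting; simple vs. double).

contrasting double period

Four phrases in two halves: the first half (bars 52–59) ends with an imperfect authentic cadence, the second (measures 60-67) with a perfect authentic cadence — a large antecedent–consequent pair, i.e. a double period.
Phrase 3 begins with different material from phrase 1, making it contrasting.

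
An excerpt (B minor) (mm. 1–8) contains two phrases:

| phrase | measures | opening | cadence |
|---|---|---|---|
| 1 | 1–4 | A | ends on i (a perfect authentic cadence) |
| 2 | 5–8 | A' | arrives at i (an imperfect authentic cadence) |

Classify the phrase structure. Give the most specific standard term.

The second phrase closes with an imperfect authentic cadence, which is not stronger than the first phrase's perfect authentic cadence; without a weak→strong cadential pair there is no antecedent–consequent relationship, so this is a phrase group rather than a period.

phrase group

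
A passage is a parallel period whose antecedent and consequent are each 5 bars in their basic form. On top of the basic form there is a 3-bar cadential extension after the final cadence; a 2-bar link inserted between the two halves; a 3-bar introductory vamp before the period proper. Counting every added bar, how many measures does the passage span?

18 measures

Basic parallel period: 5 + 5 = 10 bars.
10 (basic form) + 3 (cadential extension) + 2 (link) + 3 (introduction) = 18.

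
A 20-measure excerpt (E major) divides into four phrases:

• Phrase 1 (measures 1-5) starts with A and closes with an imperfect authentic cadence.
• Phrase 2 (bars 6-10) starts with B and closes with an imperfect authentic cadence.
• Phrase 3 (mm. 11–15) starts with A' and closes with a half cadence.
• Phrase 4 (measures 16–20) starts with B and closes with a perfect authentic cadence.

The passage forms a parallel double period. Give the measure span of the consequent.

In a double period the first pair of phrases (ending imperfect authentic cadence) is the large antecedent and the second pair (ending perfect authentic cadence) is the large consequent; the consequent is measures 11–20.

measures 11–20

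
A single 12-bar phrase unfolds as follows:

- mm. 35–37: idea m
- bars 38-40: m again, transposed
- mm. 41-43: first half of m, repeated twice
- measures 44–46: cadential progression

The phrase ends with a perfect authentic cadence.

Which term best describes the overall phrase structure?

sentence

Basic idea (measures 35-37) + its repetition (measures 38-40) form the presentation; fragmentation and cadence (measures 41-46) form the continuation — the 12-bar whole is a sentence.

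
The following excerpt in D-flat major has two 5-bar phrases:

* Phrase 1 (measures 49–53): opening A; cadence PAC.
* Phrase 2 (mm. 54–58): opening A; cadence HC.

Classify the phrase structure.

phrase group

The second phrase closes with a half cadence, which is not stronger than the first phrase's perfect authentic cadence; without a weak→strong cadential pair there is no antecedent–consequent relationship, so this is a phrase group rather than a period.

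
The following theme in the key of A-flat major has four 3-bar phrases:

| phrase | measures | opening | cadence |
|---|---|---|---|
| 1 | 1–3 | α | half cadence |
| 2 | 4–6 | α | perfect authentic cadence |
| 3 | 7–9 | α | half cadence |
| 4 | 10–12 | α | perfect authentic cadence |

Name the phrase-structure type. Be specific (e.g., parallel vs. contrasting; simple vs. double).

The cadence pattern HC–PAC–HC–PAC is weak–strong twice, and phrases 3–4 restate phrases 1–2: a period heard twice, not a double period (which would end weakly at phrase 2).

repeated period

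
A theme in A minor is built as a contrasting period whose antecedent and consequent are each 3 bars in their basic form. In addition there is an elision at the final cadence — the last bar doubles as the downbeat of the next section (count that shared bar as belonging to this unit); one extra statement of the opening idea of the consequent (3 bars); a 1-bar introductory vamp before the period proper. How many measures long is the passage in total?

10 measures

Basic contrasting period: 3 + 3 = 6 bars.
6 (basic form) + 3 (extra statement) + 1 (introduction) = 10.
The elision shares a bar with the next section but does not change this unit's count.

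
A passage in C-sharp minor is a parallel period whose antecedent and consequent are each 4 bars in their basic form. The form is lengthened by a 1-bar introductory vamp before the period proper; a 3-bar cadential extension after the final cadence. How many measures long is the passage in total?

12 measures

Basic parallel period: 4 + 4 = 8 bars.
8 (basic form) + 1 (introduction) + 3 (cadential extension) = 12.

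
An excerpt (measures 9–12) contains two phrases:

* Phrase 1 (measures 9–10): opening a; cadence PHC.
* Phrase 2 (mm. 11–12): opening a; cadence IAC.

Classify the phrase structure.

Phrase 1 ends with a Phrygian half cadence (weaker) and phrase 2 with an imperfect authentic cadence (stronger): antecedent + consequent = a period.
The two phrases open with the same material (a / a), so the period is parallel.

parallel period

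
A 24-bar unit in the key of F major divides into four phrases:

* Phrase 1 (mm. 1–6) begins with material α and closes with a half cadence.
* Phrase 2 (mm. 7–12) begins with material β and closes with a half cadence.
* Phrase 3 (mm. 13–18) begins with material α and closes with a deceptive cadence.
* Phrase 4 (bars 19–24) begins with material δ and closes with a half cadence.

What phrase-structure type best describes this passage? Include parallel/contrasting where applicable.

Phrase 4 ends with a half cadence, no stronger than phrase 2's half cadence, so the four phrases do not form a double period; nor do phrases 3–4 duplicate 1–2, so it is not a repeated period. With no phrase reaching a conclusive cadence, the passage is a phrase group.

phrase group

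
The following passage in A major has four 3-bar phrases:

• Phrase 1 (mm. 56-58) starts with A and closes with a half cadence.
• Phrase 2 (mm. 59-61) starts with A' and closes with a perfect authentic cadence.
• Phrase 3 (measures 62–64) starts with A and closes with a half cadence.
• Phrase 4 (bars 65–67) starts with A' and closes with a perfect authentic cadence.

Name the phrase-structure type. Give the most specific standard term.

repeated period

The cadence pattern HC–PAC–HC–PAC is weak–strong twice, and phrases 3–4 restate phrases 1–2: a period heard twice, not a double period (which would end weakly at phrase 2).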